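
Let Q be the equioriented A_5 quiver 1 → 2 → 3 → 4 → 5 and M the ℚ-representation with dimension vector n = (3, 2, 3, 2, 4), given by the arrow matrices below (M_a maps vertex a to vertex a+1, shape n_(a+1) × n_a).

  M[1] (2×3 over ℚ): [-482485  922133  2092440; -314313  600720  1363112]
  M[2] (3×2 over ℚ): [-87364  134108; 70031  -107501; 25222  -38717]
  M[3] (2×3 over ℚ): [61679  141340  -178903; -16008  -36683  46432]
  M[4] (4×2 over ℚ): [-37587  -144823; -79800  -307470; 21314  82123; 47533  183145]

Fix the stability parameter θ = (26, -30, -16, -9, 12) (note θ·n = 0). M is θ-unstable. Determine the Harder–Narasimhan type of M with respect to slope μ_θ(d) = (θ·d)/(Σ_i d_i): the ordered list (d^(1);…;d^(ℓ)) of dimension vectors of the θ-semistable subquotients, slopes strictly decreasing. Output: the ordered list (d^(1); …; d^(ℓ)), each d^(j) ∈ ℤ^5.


Interval decomposition of M: I[1,1], I[1,5]^2, I[3,3], I[5,5]^2.
HN type (ℓ=4): μ^(1)=26; μ^(2)=12; μ^(3)=-29/4; μ^(4)=-16

((1, 0, 0, 0, 0); (0, 0, 0, 0, 4); (2, 2, 2, 2, 0); (0, 0, 1, 0, 0))


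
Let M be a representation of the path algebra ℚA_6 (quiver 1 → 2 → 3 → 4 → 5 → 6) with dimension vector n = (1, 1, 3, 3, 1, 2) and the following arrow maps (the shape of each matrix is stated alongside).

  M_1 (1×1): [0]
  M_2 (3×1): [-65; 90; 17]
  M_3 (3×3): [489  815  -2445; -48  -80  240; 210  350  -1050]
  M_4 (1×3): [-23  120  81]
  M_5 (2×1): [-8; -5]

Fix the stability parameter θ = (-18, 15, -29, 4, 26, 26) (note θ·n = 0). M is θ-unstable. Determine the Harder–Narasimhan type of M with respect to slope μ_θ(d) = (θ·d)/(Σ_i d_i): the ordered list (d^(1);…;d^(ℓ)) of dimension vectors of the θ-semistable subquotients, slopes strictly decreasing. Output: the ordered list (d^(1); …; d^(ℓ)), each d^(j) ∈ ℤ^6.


Interval decomposition of M: I[1,1], I[2,3], I[3,3], I[3,6], I[4,4]^2, I[6,6].
HN type (ℓ=5): μ^(1)=26; μ^(2)=4; μ^(3)=-7; μ^(4)=-18; μ^(5)=-29

((0, 0, 0, 0, 1, 2); (0, 0, 0, 3, 0, 0); (0, 1, 1, 0, 0, 0); (1, 0, 0, 0, 0, 0); (0, 0, 2, 0, 0, 0))


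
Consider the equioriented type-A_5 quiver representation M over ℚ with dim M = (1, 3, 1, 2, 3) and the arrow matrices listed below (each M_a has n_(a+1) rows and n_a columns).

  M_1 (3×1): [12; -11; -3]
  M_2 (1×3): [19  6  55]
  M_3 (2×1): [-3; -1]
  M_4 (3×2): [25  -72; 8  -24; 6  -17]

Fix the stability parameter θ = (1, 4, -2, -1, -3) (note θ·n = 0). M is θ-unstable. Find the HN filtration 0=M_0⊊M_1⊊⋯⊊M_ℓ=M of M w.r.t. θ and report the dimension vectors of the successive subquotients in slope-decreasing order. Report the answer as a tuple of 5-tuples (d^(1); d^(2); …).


Barcode: M ≅ I[1,5], I[2,2]^2, I[4,5], I[5,5]. HN layers by μ_θ (4 steps, strictly decreasing):
  μ^(1)=4; μ^(2)=-1/5; μ^(3)=-2; μ^(4)=-3

((0, 2, 0, 0, 0); (1, 1, 1, 1, 1); (0, 0, 0, 1, 1); (0, 0, 0, 0, 1))


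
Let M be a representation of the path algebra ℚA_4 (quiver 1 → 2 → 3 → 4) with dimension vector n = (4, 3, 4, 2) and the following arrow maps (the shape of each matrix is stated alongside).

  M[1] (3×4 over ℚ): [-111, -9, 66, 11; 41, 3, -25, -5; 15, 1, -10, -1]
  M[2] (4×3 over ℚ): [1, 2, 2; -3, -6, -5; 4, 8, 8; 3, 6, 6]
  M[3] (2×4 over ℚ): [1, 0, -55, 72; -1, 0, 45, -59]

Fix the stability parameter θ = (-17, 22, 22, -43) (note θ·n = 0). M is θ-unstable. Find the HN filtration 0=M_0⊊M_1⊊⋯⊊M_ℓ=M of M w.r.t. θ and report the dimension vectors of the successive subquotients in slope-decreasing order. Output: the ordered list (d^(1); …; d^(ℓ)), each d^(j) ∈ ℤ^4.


Barcode: M ≅ I[1,1], I[1,2], I[1,3], I[1,4], I[3,3], I[3,4]. HN layers by μ_θ (4 steps, strictly decreasing):
  μ^(1)=22; μ^(2)=1/3; μ^(3)=-21/2; μ^(4)=-17

((0, 2, 2, 0); (0, 1, 1, 1); (0, 0, 1, 1); (4, 0, 0, 0))


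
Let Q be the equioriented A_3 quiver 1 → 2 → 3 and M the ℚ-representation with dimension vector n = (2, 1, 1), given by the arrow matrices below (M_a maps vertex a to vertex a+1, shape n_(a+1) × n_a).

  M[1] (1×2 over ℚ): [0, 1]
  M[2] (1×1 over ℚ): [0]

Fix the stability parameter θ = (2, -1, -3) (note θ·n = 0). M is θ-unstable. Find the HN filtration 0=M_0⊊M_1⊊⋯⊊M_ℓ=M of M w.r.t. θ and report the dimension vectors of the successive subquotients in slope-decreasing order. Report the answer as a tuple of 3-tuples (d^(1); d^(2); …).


Barcode: M ≅ I[1,1], I[1,2], I[3,3]. HN layers by μ_θ (3 steps, strictly decreasing):
  μ^(1)=2; μ^(2)=1/2; μ^(3)=-3

((1, 0, 0); (1, 1, 0); (0, 0, 1))


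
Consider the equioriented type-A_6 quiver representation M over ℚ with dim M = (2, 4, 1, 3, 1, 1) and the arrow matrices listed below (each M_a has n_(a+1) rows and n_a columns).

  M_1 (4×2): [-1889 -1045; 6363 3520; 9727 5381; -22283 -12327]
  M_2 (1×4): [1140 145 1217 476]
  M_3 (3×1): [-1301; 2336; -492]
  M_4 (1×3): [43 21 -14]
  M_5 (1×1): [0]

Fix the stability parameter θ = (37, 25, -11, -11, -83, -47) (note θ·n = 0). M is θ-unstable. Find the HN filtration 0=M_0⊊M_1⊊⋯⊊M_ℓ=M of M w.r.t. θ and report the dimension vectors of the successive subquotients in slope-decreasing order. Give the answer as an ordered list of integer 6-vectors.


Barcode: M ≅ I[1,2], I[1,5], I[2,2]^2, I[4,4]^2, I[6,6]. HN layers by μ_θ (5 steps, strictly decreasing):
  μ^(1)=31; μ^(2)=25; μ^(3)=-43/5; μ^(4)=-11; μ^(5)=-47

((1, 1, 0, 0, 0, 0); (0, 2, 0, 0, 0, 0); (1, 1, 1, 1, 1, 0); (0, 0, 0, 2, 0, 0); (0, 0, 0, 0, 0, 1))


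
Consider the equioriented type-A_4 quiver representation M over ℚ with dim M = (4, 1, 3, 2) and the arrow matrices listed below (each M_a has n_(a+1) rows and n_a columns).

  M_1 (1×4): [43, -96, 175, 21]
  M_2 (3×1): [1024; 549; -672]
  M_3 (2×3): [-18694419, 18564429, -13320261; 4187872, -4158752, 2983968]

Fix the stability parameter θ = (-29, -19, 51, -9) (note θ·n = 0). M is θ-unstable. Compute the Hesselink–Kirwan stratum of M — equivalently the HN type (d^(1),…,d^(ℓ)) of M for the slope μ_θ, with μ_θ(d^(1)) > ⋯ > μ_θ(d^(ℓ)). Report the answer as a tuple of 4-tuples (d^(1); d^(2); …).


Barcode: M ≅ I[1,1]^3, I[1,4], I[3,3]^2, I[4,4]. HN layers by μ_θ (5 steps, strictly decreasing):
  μ^(1)=51; μ^(2)=21; μ^(3)=-9; μ^(4)=-19; μ^(5)=-29

((0, 0, 2, 0); (0, 0, 1, 1); (0, 0, 0, 1); (0, 1, 0, 0); (4, 0, 0, 0))


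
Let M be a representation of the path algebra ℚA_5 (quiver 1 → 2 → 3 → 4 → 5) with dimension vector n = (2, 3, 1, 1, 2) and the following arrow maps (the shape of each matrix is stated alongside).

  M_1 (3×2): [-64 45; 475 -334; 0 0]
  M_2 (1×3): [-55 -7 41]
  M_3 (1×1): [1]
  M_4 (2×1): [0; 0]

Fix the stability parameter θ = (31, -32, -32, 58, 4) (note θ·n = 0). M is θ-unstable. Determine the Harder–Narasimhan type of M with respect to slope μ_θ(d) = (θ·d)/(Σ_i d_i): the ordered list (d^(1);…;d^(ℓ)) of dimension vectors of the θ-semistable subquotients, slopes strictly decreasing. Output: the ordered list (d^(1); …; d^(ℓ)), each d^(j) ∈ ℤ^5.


Via rank(M_{q-1}∘⋯∘M_p): M ≅ I[1,2], I[1,4], I[2,2], I[5,5]^2.
μ_θ-semistable layers: μ^(1)=58; μ^(2)=4; μ^(3)=-1/2; μ^(4)=-11; μ^(5)=-32

((0, 0, 0, 1, 0); (0, 0, 0, 0, 2); (1, 1, 0, 0, 0); (1, 1, 1, 0, 0); (0, 1, 0, 0, 0))


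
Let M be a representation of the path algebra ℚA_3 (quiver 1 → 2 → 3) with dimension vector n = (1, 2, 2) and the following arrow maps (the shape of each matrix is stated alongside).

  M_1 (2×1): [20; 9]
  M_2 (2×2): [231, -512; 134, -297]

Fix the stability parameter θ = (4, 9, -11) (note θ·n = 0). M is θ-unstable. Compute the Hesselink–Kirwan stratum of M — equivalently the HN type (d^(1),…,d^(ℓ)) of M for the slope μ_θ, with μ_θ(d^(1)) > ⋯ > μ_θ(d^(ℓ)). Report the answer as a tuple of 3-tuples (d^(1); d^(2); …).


Interval decomposition of M: I[1,3], I[2,3].
HN type (ℓ=2): μ^(1)=2/3; μ^(2)=-1

((1, 1, 1); (0, 1, 1))


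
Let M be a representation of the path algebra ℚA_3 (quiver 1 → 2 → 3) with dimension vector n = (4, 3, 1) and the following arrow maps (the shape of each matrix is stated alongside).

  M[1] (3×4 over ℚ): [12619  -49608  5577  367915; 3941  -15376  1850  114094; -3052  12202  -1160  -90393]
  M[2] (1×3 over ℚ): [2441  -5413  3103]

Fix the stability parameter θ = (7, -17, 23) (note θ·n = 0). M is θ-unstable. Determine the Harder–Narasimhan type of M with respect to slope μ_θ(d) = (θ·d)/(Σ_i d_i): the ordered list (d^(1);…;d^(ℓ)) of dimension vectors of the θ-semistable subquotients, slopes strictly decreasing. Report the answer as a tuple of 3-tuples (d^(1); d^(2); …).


Via rank(M_{q-1}∘⋯∘M_p): M ≅ I[1,1], I[1,2]^2, I[1,3].
μ_θ-semistable layers: μ^(1)=23; μ^(2)=7; μ^(3)=-5

((0, 0, 1); (1, 0, 0); (3, 3, 0))


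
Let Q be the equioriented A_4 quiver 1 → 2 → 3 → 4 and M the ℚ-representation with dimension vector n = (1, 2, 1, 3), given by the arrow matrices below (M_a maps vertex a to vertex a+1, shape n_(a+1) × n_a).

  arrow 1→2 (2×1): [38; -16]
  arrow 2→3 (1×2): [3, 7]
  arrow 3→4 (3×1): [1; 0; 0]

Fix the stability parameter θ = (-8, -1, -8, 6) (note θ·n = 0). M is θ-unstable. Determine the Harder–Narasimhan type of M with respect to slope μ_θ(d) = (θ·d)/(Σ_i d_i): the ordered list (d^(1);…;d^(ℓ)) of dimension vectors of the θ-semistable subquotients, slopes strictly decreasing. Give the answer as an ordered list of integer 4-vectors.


Interval decomposition of M: I[1,4], I[2,2], I[4,4]^2.
HN type (ℓ=4): μ^(1)=6; μ^(2)=-1; μ^(3)=-9/2; μ^(4)=-8

((0, 0, 0, 3); (0, 1, 0, 0); (0, 1, 1, 0); (1, 0, 0, 0))


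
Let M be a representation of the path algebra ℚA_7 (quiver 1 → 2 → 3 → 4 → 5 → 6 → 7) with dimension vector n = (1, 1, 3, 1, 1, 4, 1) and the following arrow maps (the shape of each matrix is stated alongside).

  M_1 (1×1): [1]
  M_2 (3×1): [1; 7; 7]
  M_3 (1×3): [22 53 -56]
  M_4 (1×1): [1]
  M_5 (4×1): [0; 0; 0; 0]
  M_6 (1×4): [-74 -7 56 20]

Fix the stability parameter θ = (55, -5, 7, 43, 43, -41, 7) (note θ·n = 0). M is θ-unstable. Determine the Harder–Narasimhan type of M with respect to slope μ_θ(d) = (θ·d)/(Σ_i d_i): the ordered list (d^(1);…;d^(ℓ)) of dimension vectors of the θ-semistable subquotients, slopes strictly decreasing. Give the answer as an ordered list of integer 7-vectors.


Via rank(M_{q-1}∘⋯∘M_p): M ≅ I[1,5], I[3,3]^2, I[6,6]^3, I[6,7].
μ_θ-semistable layers: μ^(1)=43; μ^(2)=19; μ^(3)=7; μ^(4)=-41

((0, 0, 0, 1, 1, 0, 0); (1, 1, 1, 0, 0, 0, 0); (0, 0, 2, 0, 0, 0, 1); (0, 0, 0, 0, 0, 4, 0))


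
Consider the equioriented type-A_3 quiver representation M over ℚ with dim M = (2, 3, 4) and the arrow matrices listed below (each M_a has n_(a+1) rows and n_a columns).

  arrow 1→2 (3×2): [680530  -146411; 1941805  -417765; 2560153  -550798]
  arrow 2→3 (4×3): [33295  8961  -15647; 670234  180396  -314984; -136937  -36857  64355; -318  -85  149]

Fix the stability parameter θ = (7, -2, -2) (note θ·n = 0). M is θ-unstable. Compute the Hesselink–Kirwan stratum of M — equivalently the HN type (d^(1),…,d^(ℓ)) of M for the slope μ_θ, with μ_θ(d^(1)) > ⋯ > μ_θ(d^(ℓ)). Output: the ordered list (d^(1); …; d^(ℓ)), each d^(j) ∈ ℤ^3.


Barcode: M ≅ I[1,3]^2, I[2,2], I[3,3]^2. HN layers by μ_θ (2 steps, strictly decreasing):
  μ^(1)=1; μ^(2)=-2

((2, 2, 2); (0, 1, 2))


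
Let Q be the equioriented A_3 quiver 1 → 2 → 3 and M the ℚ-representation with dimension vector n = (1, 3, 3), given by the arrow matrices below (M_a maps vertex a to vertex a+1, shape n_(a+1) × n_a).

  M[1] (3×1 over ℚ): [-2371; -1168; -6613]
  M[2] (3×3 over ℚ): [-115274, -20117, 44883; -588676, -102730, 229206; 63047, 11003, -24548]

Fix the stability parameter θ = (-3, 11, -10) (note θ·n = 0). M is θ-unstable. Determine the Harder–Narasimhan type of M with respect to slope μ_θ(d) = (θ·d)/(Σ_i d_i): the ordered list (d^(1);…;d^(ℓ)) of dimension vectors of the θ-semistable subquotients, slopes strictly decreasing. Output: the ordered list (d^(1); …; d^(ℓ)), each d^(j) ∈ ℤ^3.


Barcode: M ≅ I[1,3], I[2,2], I[2,3], I[3,3]. HN layers by μ_θ (4 steps, strictly decreasing):
  μ^(1)=11; μ^(2)=1/2; μ^(3)=-3; μ^(4)=-10

((0, 1, 0); (0, 2, 2); (1, 0, 0); (0, 0, 1))


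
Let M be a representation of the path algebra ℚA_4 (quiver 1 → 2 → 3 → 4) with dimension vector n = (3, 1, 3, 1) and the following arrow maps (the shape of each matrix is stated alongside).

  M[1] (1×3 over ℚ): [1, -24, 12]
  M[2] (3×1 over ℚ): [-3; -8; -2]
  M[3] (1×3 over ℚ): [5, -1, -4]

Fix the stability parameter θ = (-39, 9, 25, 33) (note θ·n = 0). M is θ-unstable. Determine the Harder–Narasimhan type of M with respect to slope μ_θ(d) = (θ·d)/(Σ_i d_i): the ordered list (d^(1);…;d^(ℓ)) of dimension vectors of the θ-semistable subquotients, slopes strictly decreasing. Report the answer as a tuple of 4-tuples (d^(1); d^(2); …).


Barcode: M ≅ I[1,1]^2, I[1,4], I[3,3]^2. HN layers by μ_θ (4 steps, strictly decreasing):
  μ^(1)=33; μ^(2)=25; μ^(3)=9; μ^(4)=-39

((0, 0, 0, 1); (0, 0, 3, 0); (0, 1, 0, 0); (3, 0, 0, 0))


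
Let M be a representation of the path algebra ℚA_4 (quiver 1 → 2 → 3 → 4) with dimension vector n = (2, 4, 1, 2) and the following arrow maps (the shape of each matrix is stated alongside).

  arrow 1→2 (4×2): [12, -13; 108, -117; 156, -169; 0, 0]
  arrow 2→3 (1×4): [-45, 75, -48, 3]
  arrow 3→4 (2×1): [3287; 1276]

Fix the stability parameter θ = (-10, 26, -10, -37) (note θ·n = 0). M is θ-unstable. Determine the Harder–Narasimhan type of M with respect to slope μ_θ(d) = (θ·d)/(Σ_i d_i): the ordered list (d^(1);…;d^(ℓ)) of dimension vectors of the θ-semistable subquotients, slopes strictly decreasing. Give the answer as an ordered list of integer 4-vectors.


Barcode: M ≅ I[1,1], I[1,4], I[2,2]^3, I[4,4]. HN layers by μ_θ (4 steps, strictly decreasing):
  μ^(1)=26; μ^(2)=-7; μ^(3)=-10; μ^(4)=-37

((0, 3, 0, 0); (0, 1, 1, 1); (2, 0, 0, 0); (0, 0, 0, 1))


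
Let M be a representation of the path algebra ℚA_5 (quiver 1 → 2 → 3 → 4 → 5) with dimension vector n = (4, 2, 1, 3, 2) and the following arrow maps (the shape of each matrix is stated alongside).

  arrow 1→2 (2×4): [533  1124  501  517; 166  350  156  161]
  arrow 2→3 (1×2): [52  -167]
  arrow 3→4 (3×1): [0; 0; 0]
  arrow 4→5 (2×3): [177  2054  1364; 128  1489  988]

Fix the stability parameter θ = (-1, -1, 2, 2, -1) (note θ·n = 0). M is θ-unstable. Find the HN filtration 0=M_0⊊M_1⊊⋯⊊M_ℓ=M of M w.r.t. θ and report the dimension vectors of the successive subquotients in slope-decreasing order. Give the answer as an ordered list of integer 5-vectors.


Interval decomposition of M: I[1,1]^2, I[1,2], I[1,3], I[4,4], I[4,5]^2.
HN type (ℓ=3): μ^(1)=2; μ^(2)=1/2; μ^(3)=-1

((0, 0, 1, 1, 0); (0, 0, 0, 2, 2); (4, 2, 0, 0, 0))


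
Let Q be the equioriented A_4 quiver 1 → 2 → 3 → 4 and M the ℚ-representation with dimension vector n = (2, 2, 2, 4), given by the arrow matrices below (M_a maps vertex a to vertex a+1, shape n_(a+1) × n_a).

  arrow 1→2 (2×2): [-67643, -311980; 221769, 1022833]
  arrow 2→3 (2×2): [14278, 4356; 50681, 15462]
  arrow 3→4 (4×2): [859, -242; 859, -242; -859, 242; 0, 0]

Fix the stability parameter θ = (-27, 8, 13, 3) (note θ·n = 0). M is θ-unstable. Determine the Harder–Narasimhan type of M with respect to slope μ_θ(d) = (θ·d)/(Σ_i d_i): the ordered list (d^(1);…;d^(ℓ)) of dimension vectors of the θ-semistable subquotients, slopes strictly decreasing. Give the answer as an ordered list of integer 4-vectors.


Barcode: M ≅ I[1,2], I[1,3], I[3,4], I[4,4]^3. HN layers by μ_θ (4 steps, strictly decreasing):
  μ^(1)=13; μ^(2)=8; μ^(3)=3; μ^(4)=-27

((0, 0, 1, 0); (0, 2, 1, 1); (0, 0, 0, 3); (2, 0, 0, 0))


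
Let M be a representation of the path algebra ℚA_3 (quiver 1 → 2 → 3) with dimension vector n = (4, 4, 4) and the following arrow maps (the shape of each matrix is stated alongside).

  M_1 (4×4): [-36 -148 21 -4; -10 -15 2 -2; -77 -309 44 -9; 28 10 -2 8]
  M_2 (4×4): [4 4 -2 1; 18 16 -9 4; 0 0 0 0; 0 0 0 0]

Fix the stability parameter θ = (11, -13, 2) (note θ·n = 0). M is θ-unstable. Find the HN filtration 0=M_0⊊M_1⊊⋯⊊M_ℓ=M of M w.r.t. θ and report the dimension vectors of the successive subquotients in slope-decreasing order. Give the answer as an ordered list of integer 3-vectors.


Barcode: M ≅ I[1,2]^2, I[1,3]^2, I[3,3]^2. HN layers by μ_θ (2 steps, strictly decreasing):
  μ^(1)=2; μ^(2)=-1

((0, 0, 4); (4, 4, 0))


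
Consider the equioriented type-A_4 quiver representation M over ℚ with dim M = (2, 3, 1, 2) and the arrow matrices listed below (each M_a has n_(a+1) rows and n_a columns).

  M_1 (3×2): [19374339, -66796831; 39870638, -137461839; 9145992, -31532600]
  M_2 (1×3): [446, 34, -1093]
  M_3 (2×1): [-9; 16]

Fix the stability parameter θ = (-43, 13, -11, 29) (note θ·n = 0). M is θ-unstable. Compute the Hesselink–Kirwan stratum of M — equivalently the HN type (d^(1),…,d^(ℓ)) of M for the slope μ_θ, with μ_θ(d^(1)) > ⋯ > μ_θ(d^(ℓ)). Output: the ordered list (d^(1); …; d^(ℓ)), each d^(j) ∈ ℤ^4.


Barcode: M ≅ I[1,2], I[1,4], I[2,2], I[4,4]. HN layers by μ_θ (4 steps, strictly decreasing):
  μ^(1)=29; μ^(2)=13; μ^(3)=1; μ^(4)=-43

((0, 0, 0, 2); (0, 2, 0, 0); (0, 1, 1, 0); (2, 0, 0, 0))


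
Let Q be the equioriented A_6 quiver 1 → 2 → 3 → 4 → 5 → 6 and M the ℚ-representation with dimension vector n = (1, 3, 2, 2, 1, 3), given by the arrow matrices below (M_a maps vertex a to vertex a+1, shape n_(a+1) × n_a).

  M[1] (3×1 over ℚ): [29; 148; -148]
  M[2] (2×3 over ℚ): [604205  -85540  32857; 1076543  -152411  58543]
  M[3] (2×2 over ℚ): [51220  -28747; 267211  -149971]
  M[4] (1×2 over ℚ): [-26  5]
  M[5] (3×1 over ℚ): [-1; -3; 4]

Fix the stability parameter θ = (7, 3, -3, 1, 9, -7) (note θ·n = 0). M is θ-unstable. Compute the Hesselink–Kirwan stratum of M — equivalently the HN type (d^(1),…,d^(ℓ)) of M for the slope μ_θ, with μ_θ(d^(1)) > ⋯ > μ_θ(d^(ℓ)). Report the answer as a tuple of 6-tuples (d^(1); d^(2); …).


Interval decomposition of M: I[1,4], I[2,2], I[2,6], I[6,6]^2.
HN type (ℓ=5): μ^(1)=3; μ^(2)=2; μ^(3)=1; μ^(4)=0; μ^(5)=-7

((0, 1, 0, 0, 0, 0); (1, 1, 1, 1, 0, 0); (0, 0, 0, 1, 1, 1); (0, 1, 1, 0, 0, 0); (0, 0, 0, 0, 0, 2))


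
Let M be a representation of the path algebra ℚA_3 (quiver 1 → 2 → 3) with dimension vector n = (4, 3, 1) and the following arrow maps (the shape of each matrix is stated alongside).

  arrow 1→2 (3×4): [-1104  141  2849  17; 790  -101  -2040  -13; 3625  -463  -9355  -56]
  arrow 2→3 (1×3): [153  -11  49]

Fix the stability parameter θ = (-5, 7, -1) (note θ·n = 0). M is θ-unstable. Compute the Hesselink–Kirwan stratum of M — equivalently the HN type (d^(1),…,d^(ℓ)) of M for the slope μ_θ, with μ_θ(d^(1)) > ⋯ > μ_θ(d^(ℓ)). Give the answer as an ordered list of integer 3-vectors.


Via rank(M_{q-1}∘⋯∘M_p): M ≅ I[1,1], I[1,2]^2, I[1,3].
μ_θ-semistable layers: μ^(1)=7; μ^(2)=3; μ^(3)=-5

((0, 2, 0); (0, 1, 1); (4, 0, 0))


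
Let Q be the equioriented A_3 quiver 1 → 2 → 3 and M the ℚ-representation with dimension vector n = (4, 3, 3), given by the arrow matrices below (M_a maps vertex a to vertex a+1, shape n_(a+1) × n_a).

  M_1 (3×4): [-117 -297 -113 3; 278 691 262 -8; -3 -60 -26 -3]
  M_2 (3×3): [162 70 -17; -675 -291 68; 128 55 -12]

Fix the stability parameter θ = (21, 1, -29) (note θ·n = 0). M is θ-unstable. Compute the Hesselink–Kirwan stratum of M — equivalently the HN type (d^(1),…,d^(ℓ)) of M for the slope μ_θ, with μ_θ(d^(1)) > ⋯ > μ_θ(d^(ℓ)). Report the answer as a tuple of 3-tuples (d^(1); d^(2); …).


Barcode: M ≅ I[1,1], I[1,3]^3. HN layers by μ_θ (2 steps, strictly decreasing):
  μ^(1)=21; μ^(2)=-7/3

((1, 0, 0); (3, 3, 3))


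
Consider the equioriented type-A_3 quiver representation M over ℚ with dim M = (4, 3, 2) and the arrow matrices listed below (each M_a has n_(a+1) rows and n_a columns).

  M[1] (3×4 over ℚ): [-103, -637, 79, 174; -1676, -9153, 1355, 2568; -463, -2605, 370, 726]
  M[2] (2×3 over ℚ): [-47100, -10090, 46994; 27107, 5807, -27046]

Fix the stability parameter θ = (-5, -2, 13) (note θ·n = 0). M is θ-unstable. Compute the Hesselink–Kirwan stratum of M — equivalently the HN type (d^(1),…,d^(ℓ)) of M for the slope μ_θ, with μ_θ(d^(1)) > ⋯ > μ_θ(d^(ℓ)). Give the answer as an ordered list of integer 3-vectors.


Barcode: M ≅ I[1,1], I[1,2], I[1,3]^2. HN layers by μ_θ (3 steps, strictly decreasing):
  μ^(1)=13; μ^(2)=-2; μ^(3)=-5

((0, 0, 2); (0, 3, 0); (4, 0, 0))


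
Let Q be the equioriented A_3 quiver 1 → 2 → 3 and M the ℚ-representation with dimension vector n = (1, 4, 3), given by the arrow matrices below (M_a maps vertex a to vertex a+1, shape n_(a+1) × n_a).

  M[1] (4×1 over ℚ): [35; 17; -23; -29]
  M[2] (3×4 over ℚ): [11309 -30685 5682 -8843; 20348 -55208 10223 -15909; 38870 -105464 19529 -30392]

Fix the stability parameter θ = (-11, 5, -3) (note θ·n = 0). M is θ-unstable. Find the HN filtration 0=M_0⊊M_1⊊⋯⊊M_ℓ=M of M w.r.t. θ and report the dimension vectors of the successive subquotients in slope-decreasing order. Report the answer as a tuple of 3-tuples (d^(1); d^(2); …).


Barcode: M ≅ I[1,3], I[2,2], I[2,3]^2. HN layers by μ_θ (3 steps, strictly decreasing):
  μ^(1)=5; μ^(2)=1; μ^(3)=-11

((0, 1, 0); (0, 3, 3); (1, 0, 0))


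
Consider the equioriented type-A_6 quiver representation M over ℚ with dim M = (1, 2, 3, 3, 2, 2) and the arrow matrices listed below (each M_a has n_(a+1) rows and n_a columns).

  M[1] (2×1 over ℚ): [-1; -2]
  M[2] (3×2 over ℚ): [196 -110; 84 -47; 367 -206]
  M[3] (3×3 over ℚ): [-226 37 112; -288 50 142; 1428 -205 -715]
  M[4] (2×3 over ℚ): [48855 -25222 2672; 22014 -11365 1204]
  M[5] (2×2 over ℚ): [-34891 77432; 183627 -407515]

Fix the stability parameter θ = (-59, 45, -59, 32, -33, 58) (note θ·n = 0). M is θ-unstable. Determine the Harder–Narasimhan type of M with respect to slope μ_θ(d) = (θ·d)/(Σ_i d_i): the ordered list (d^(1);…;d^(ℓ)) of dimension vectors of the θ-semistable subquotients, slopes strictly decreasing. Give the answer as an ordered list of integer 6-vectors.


Via rank(M_{q-1}∘⋯∘M_p): M ≅ I[1,6], I[2,6], I[3,4].
μ_θ-semistable layers: μ^(1)=58; μ^(2)=32; μ^(3)=-1/2; μ^(4)=-7; μ^(5)=-59

((0, 0, 0, 0, 0, 2); (0, 0, 0, 1, 0, 0); (0, 0, 0, 2, 2, 0); (0, 2, 2, 0, 0, 0); (1, 0, 1, 0, 0, 0))


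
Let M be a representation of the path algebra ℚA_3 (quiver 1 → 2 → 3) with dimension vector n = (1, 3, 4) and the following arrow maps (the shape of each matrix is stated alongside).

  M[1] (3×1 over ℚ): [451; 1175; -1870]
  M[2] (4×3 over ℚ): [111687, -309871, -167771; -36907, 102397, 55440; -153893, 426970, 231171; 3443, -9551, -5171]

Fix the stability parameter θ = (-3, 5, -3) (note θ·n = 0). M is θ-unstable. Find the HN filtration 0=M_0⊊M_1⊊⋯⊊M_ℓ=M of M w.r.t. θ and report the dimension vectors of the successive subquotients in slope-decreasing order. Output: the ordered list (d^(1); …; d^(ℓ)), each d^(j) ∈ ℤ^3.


Via rank(M_{q-1}∘⋯∘M_p): M ≅ I[1,3], I[2,3]^2, I[3,3].
μ_θ-semistable layers: μ^(1)=1; μ^(2)=-3

((0, 3, 3); (1, 0, 1))


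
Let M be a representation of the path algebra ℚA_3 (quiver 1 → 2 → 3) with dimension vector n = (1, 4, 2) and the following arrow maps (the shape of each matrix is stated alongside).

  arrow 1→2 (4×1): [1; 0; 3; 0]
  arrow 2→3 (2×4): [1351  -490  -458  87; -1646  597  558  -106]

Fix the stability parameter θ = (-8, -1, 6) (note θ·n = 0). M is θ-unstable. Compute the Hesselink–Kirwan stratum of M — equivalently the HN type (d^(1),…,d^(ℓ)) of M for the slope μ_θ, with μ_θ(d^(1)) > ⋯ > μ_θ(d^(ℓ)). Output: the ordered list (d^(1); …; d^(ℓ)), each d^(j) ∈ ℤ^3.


Barcode: M ≅ I[1,3], I[2,2]^2, I[2,3]. HN layers by μ_θ (3 steps, strictly decreasing):
  μ^(1)=6; μ^(2)=-1; μ^(3)=-8

((0, 0, 2); (0, 4, 0); (1, 0, 0))


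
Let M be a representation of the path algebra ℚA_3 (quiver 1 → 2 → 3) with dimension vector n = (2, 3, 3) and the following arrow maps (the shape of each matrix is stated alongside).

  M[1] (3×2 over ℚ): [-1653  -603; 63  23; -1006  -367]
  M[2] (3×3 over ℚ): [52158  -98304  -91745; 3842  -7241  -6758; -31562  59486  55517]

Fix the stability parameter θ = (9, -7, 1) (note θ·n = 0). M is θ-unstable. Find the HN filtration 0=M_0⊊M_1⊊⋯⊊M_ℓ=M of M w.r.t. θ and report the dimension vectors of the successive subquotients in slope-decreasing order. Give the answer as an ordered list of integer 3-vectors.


Interval decomposition of M: I[1,3]^2, I[2,2], I[3,3].
HN type (ℓ=2): μ^(1)=1; μ^(2)=-7

((2, 2, 3); (0, 1, 0))


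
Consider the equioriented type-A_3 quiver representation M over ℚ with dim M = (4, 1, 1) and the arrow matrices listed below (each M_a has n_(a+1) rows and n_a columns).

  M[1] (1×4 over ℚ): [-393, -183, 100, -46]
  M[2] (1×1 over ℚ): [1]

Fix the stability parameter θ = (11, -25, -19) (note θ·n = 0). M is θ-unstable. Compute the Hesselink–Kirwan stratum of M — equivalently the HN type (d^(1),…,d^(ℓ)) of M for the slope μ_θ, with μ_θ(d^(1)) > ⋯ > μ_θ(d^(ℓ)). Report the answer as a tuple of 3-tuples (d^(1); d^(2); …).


Barcode: M ≅ I[1,1]^3, I[1,3]. HN layers by μ_θ (2 steps, strictly decreasing):
  μ^(1)=11; μ^(2)=-11

((3, 0, 0); (1, 1, 1))


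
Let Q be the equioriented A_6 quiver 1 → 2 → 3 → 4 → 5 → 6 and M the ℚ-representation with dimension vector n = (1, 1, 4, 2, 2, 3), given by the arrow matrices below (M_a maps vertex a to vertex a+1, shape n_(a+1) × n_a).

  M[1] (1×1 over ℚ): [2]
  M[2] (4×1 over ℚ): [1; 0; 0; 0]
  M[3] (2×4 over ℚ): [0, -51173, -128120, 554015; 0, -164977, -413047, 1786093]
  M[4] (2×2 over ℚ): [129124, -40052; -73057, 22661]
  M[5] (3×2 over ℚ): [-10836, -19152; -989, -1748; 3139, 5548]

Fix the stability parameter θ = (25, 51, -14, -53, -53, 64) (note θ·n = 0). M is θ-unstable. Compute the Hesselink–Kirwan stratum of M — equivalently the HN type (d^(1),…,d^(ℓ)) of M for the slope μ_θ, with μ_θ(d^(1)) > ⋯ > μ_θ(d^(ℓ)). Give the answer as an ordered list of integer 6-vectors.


Interval decomposition of M: I[1,3], I[3,3], I[3,4], I[3,5], I[5,6], I[6,6]^2.
HN type (ℓ=6): μ^(1)=64; μ^(2)=62/3; μ^(3)=-14; μ^(4)=-67/2; μ^(5)=-40; μ^(6)=-53

((0, 0, 0, 0, 0, 3); (1, 1, 1, 0, 0, 0); (0, 0, 1, 0, 0, 0); (0, 0, 1, 1, 0, 0); (0, 0, 1, 1, 1, 0); (0, 0, 0, 0, 1, 0))


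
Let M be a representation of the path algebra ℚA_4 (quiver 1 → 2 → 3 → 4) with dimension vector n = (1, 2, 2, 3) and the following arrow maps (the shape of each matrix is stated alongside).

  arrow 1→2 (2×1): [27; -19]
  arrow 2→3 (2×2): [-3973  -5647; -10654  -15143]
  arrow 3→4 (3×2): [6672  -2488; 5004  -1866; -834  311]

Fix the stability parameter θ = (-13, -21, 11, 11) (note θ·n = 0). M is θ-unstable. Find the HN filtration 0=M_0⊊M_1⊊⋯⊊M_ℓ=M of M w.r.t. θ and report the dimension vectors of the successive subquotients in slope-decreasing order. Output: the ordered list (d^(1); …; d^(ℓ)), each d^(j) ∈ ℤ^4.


Via rank(M_{q-1}∘⋯∘M_p): M ≅ I[1,4], I[2,3], I[4,4]^2.
μ_θ-semistable layers: μ^(1)=11; μ^(2)=-17; μ^(3)=-21

((0, 0, 2, 3); (1, 1, 0, 0); (0, 1, 0, 0))


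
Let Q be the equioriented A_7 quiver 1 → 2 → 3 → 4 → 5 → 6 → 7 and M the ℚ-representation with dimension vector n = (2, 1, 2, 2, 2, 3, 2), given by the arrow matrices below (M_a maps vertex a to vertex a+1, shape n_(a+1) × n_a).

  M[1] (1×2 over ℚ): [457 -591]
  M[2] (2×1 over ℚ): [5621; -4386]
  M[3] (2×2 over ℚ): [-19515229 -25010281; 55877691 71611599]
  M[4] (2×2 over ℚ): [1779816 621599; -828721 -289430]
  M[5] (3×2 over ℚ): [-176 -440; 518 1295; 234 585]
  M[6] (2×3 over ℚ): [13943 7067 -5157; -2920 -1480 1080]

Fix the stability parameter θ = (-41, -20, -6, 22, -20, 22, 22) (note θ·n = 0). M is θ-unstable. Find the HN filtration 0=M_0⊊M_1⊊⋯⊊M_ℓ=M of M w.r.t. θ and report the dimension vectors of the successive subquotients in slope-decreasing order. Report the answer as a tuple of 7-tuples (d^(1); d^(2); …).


Barcode: M ≅ I[1,1], I[1,6], I[3,3], I[4,5], I[6,6], I[6,7], I[7,7]. HN layers by μ_θ (5 steps, strictly decreasing):
  μ^(1)=22; μ^(2)=1; μ^(3)=-6; μ^(4)=-20; μ^(5)=-41

((0, 0, 0, 0, 0, 3, 2); (0, 0, 0, 2, 2, 0, 0); (0, 0, 2, 0, 0, 0, 0); (0, 1, 0, 0, 0, 0, 0); (2, 0, 0, 0, 0, 0, 0))


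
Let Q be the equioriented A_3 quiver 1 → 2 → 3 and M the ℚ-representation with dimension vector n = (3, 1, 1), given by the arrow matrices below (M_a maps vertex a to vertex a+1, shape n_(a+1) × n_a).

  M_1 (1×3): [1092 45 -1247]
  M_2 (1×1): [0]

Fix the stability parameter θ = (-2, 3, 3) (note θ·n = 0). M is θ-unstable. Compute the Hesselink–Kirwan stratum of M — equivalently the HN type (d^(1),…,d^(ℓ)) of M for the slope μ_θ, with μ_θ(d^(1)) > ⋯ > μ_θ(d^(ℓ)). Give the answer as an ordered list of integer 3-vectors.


Barcode: M ≅ I[1,1]^2, I[1,2], I[3,3]. HN layers by μ_θ (2 steps, strictly decreasing):
  μ^(1)=3; μ^(2)=-2

((0, 1, 1); (3, 0, 0))


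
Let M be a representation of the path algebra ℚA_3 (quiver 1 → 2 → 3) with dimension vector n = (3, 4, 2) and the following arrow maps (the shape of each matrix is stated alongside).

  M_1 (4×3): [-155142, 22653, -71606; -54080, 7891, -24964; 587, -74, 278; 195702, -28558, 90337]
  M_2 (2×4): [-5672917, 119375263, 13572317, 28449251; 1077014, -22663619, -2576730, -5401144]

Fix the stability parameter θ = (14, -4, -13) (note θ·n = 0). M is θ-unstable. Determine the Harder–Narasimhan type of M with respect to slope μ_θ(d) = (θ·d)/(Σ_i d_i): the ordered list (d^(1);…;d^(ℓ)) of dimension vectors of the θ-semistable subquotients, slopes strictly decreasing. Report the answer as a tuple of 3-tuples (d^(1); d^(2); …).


Via rank(M_{q-1}∘⋯∘M_p): M ≅ I[1,2], I[1,3]^2, I[2,2].
μ_θ-semistable layers: μ^(1)=5; μ^(2)=-1; μ^(3)=-4

((1, 1, 0); (2, 2, 2); (0, 1, 0))


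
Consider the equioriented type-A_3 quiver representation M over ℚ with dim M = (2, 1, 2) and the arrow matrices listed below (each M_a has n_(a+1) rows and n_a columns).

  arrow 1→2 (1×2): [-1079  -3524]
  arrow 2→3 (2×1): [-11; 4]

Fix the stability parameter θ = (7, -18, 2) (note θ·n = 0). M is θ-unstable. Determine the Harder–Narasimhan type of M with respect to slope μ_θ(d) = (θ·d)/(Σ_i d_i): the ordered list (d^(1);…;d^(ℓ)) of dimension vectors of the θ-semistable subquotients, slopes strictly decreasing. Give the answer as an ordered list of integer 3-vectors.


Via rank(M_{q-1}∘⋯∘M_p): M ≅ I[1,1], I[1,3], I[3,3].
μ_θ-semistable layers: μ^(1)=7; μ^(2)=2; μ^(3)=-11/2

((1, 0, 0); (0, 0, 2); (1, 1, 0))


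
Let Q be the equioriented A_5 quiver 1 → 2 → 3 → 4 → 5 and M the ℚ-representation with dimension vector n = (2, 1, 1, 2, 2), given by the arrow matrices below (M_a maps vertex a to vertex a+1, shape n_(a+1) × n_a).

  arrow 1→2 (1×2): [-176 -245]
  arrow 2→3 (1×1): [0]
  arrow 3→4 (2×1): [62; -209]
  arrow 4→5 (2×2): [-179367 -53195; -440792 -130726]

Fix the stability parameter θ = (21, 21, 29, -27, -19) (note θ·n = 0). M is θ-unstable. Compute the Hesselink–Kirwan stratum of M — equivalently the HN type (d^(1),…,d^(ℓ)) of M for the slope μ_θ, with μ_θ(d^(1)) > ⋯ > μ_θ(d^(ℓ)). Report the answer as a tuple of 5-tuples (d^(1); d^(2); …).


Via rank(M_{q-1}∘⋯∘M_p): M ≅ I[1,1], I[1,2], I[3,5], I[4,5].
μ_θ-semistable layers: μ^(1)=21; μ^(2)=-17/3; μ^(3)=-19; μ^(4)=-27

((2, 1, 0, 0, 0); (0, 0, 1, 1, 1); (0, 0, 0, 0, 1); (0, 0, 0, 1, 0))


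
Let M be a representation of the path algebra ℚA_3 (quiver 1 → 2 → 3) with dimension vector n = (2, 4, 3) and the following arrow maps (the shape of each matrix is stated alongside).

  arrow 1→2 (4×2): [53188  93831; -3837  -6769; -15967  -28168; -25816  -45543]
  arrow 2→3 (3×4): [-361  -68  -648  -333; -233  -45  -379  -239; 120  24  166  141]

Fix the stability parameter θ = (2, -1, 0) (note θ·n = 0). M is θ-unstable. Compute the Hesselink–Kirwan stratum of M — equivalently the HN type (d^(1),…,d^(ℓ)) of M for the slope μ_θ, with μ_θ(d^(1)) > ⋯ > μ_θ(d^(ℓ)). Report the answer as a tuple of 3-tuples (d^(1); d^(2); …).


Barcode: M ≅ I[1,2], I[1,3], I[2,3]^2. HN layers by μ_θ (4 steps, strictly decreasing):
  μ^(1)=1/2; μ^(2)=1/3; μ^(3)=0; μ^(4)=-1

((1, 1, 0); (1, 1, 1); (0, 0, 2); (0, 2, 0))


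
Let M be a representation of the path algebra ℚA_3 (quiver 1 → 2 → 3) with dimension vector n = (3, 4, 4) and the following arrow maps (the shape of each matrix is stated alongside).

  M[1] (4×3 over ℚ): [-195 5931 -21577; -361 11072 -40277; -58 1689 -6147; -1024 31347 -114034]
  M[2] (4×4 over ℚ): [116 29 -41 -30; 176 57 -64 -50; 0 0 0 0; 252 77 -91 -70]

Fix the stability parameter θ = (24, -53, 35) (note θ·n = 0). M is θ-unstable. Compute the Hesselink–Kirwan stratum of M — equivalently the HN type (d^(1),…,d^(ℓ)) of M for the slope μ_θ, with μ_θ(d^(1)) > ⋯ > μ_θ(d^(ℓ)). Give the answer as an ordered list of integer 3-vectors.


Via rank(M_{q-1}∘⋯∘M_p): M ≅ I[1,2], I[1,3]^2, I[2,2], I[3,3]^2.
μ_θ-semistable layers: μ^(1)=35; μ^(2)=-29/2; μ^(3)=-53

((0, 0, 4); (3, 3, 0); (0, 1, 0))


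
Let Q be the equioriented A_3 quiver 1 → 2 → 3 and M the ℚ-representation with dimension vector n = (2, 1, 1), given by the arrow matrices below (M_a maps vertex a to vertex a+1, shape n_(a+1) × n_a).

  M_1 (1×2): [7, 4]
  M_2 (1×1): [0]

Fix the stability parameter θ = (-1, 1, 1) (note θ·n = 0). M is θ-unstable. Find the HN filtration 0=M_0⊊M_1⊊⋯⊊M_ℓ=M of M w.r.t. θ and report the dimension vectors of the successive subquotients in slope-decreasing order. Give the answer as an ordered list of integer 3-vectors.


Barcode: M ≅ I[1,1], I[1,2], I[3,3]. HN layers by μ_θ (2 steps, strictly decreasing):
  μ^(1)=1; μ^(2)=-1

((0, 1, 1); (2, 0, 0))


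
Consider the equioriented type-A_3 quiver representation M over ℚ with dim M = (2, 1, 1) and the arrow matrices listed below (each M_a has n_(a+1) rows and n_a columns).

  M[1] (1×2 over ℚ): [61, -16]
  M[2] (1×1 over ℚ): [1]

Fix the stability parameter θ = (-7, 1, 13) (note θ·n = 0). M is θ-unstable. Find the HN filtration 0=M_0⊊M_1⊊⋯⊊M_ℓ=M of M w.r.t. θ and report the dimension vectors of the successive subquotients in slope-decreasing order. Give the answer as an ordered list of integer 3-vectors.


Via rank(M_{q-1}∘⋯∘M_p): M ≅ I[1,1], I[1,3].
μ_θ-semistable layers: μ^(1)=13; μ^(2)=1; μ^(3)=-7

((0, 0, 1); (0, 1, 0); (2, 0, 0))


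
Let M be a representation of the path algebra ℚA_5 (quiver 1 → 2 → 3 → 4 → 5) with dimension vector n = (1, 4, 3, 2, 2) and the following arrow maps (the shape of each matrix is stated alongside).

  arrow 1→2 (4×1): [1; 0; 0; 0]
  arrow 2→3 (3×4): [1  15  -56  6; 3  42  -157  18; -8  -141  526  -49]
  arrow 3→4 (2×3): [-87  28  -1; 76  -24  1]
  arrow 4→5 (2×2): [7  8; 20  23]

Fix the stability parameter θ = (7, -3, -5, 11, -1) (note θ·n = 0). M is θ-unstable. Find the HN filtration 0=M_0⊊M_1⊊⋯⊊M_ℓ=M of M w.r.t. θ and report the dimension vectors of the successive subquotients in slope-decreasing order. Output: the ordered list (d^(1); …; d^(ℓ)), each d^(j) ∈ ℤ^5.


Via rank(M_{q-1}∘⋯∘M_p): M ≅ I[1,5], I[2,2], I[2,3], I[2,5].
μ_θ-semistable layers: μ^(1)=5; μ^(2)=-1/3; μ^(3)=-3; μ^(4)=-4

((0, 0, 0, 2, 2); (1, 1, 1, 0, 0); (0, 1, 0, 0, 0); (0, 2, 2, 0, 0))


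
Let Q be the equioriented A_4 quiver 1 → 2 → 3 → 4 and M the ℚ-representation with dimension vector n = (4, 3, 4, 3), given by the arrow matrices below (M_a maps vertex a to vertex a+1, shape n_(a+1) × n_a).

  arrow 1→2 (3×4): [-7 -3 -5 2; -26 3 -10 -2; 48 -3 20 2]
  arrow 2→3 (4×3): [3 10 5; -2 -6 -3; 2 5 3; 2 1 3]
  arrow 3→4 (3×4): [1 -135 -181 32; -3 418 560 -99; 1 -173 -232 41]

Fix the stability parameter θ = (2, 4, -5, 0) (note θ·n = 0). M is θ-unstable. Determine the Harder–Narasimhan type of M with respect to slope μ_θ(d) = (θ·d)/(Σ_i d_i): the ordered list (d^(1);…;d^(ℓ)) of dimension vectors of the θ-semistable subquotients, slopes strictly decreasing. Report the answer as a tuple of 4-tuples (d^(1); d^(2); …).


Barcode: M ≅ I[1,1]^2, I[1,4]^2, I[2,4], I[3,3]. HN layers by μ_θ (5 steps, strictly decreasing):
  μ^(1)=2; μ^(2)=1/4; μ^(3)=0; μ^(4)=-1/2; μ^(5)=-5

((2, 0, 0, 0); (2, 2, 2, 2); (0, 0, 0, 1); (0, 1, 1, 0); (0, 0, 1, 0))


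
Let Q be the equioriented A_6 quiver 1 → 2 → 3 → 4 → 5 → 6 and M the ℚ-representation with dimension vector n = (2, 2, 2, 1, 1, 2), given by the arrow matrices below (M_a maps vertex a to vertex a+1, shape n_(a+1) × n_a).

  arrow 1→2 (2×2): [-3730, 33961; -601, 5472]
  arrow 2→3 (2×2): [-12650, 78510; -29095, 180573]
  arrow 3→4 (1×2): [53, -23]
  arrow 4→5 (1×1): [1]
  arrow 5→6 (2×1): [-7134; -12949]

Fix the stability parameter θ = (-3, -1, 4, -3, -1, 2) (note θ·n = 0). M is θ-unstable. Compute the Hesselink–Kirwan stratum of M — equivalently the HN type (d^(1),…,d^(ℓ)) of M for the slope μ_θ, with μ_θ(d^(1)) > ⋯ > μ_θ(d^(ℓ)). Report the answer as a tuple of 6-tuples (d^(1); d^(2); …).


Barcode: M ≅ I[1,2], I[1,6], I[3,3], I[6,6]. HN layers by μ_θ (5 steps, strictly decreasing):
  μ^(1)=4; μ^(2)=2; μ^(3)=0; μ^(4)=-1; μ^(5)=-3

((0, 0, 1, 0, 0, 0); (0, 0, 0, 0, 0, 2); (0, 0, 1, 1, 1, 0); (0, 2, 0, 0, 0, 0); (2, 0, 0, 0, 0, 0))


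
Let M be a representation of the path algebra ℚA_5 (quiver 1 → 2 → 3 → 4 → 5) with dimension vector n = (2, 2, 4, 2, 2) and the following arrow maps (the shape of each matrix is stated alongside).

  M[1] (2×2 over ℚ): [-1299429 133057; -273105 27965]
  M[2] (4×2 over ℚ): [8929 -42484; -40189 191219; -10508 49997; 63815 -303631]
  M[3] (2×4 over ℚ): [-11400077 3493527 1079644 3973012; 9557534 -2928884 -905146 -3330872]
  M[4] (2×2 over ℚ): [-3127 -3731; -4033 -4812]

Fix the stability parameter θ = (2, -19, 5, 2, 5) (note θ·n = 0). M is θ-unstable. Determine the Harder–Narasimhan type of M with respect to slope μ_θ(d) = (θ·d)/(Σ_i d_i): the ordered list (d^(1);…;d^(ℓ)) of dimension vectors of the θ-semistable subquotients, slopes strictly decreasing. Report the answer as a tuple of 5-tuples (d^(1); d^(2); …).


Interval decomposition of M: I[1,1], I[1,5], I[2,5], I[3,3]^2.
HN type (ℓ=5): μ^(1)=5; μ^(2)=7/2; μ^(3)=2; μ^(4)=-17/2; μ^(5)=-19

((0, 0, 2, 0, 2); (0, 0, 2, 2, 0); (1, 0, 0, 0, 0); (1, 1, 0, 0, 0); (0, 1, 0, 0, 0))


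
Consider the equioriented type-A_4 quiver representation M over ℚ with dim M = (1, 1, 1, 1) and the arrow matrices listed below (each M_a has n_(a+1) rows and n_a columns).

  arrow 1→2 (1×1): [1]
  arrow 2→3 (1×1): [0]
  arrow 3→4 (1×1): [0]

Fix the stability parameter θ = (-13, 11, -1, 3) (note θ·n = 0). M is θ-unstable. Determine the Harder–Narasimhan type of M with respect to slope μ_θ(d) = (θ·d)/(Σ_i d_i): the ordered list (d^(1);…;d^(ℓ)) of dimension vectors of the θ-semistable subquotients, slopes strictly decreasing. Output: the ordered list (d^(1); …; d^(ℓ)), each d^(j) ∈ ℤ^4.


Barcode: M ≅ I[1,2], I[3,3], I[4,4]. HN layers by μ_θ (4 steps, strictly decreasing):
  μ^(1)=11; μ^(2)=3; μ^(3)=-1; μ^(4)=-13

((0, 1, 0, 0); (0, 0, 0, 1); (0, 0, 1, 0); (1, 0, 0, 0))
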